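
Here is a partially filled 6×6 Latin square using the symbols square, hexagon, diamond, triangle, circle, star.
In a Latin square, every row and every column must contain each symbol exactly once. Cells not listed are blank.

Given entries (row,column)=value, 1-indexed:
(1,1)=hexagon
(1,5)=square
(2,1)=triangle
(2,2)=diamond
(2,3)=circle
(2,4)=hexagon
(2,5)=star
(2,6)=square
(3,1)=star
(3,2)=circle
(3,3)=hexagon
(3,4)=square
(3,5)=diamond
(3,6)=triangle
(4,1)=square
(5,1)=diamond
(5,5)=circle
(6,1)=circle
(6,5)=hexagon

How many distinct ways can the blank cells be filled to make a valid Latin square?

14

Row 1, column 2: eliminating its row and column leaves {triangle, star}.
Row 1, column 3: eliminating its row and column leaves {diamond, triangle, star}.
Row 1, column 4: eliminating its row and column leaves {diamond, triangle, circle, star}.
Row 1, column 6: eliminating its row and column leaves {diamond, circle, star}.
Row 4, column 2: eliminating its row and column leaves {hexagon, triangle, star}.
Row 4, column 3: eliminating its row and column leaves {diamond, triangle, star}.
Row 4, column 4: eliminating its row and column leaves {diamond, triangle, circle, star}.
Row 4, column 5: eliminating its row and column leaves {triangle}.
Row 4, column 6: eliminating its row and column leaves {hexagon, diamond, circle, star}.
Row 5, column 2: eliminating its row and column leaves {square, hexagon, triangle, star}.
Row 5, column 3: eliminating its row and column leaves {square, triangle, star}.
Row 5, column 4: eliminating its row and column leaves {triangle, star}.
Row 5, column 6: eliminating its row and column leaves {hexagon, star}.
Row 6, column 2: eliminating its row and column leaves {square, triangle, star}.
Row 6, column 3: eliminating its row and column leaves {square, diamond, triangle, star}.
Row 6, column 4: eliminating its row and column leaves {diamond, triangle, star}.
Row 6, column 6: eliminating its row and column leaves {diamond, star}.
Enumerating the assignments across these blanks that avoid any row or column repeat gives 14 completions.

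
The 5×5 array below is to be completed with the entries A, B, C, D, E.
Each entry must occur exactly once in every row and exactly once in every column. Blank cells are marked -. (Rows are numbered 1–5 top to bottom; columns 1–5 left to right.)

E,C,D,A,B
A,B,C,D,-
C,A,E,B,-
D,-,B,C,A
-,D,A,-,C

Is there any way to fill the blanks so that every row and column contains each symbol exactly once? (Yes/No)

No row or column among the givens repeats a symbol, and propagating forced cells runs into no contradiction.
One valid completion exists (for instance, E C D A B / A B C D E / C A E B D / D E B C A / B D A E C).

Yes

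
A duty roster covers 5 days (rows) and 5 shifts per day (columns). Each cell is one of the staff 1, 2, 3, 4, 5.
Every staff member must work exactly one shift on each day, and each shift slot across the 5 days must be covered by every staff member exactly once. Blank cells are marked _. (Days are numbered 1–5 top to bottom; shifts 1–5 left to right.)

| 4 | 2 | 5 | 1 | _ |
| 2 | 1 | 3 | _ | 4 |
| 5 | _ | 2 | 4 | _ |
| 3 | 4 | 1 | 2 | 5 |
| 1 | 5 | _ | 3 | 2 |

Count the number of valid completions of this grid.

1

Day 1, shift 5: eliminating its day and shift leaves {3}.
Day 2, shift 4: eliminating its day and shift leaves {5}.
Day 3, shift 2: eliminating its day and shift leaves {3}.
Day 3, shift 5: eliminating its day and shift leaves {1, 3}.
Day 5, shift 3: eliminating its day and shift leaves {4}.
Only one assignment across all blanks avoids any day or shift repeat, giving 1 completion.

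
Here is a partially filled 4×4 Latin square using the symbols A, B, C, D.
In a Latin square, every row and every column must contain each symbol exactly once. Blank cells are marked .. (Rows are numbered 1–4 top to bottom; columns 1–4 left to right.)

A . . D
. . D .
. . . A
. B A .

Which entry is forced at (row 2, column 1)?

Row 1, column 2: row 1 has {A, D} and column 2 has {B}, leaving only C.
Row 1, column 3: row 1 has {A, C, D} and column 3 has {A, D}, leaving only B.
Row 2, column 2: row 2 has {D} and column 2 has {B, C}, leaving only A.
Row 3, column 2: row 3 has {A} and column 2 has {A, B, C}, leaving only D.
Row 3, column 3: row 3 has {A, D} and column 3 has {A, B, D}, leaving only C.
Row 3, column 1: row 3 has {A, C, D} and column 1 has {A}, leaving only B.
Row 2 already has {A, D} and column 1 already has {A, B}, so row 2, column 1 must be C.

C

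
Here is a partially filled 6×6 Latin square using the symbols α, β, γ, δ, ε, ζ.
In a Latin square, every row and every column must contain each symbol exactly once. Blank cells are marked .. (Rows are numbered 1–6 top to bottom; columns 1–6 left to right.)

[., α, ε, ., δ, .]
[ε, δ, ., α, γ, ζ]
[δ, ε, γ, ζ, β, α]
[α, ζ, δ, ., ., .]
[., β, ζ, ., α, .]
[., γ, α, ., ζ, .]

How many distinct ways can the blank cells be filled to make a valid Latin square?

Row 1, column 1: eliminating its row and column leaves {β, γ, ζ}.
Row 1, column 4: eliminating its row and column leaves {β, γ}.
Row 1, column 6: eliminating its row and column leaves {β, γ}.
Row 2, column 3: eliminating its row and column leaves {β}.
Row 4, column 4: eliminating its row and column leaves {β, γ, ε}.
Row 4, column 5: eliminating its row and column leaves {ε}.
Row 4, column 6: eliminating its row and column leaves {β, γ, ε}.
Row 5, column 1: eliminating its row and column leaves {γ}.
Row 5, column 4: eliminating its row and column leaves {γ, δ, ε}.
Row 5, column 6: eliminating its row and column leaves {γ, δ, ε}.
Row 6, column 1: eliminating its row and column leaves {β}.
Row 6, column 4: eliminating its row and column leaves {β, δ, ε}.
Row 6, column 6: eliminating its row and column leaves {β, δ, ε}.
Enumerating the assignments across these blanks that avoid any row or column repeat gives 4 completions.

4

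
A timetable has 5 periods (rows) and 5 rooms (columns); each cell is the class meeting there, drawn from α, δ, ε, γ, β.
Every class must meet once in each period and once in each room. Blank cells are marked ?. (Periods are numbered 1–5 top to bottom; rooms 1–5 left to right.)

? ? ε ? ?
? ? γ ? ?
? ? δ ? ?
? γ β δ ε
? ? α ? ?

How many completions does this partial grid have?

Period 1, room 1: eliminating its period and room leaves {α, δ, γ, β}.
Period 1, room 2: eliminating its period and room leaves {α, δ, β}.
Period 1, room 4: eliminating its period and room leaves {α, γ, β}.
Period 1, room 5: eliminating its period and room leaves {α, δ, γ, β}.
Period 2, room 1: eliminating its period and room leaves {α, δ, ε, β}.
Period 2, room 2: eliminating its period and room leaves {α, δ, ε, β}.
Period 2, room 4: eliminating its period and room leaves {α, ε, β}.
Period 2, room 5: eliminating its period and room leaves {α, δ, β}.
Period 3, room 1: eliminating its period and room leaves {α, ε, γ, β}.
Period 3, room 2: eliminating its period and room leaves {α, ε, β}.
Period 3, room 4: eliminating its period and room leaves {α, ε, γ, β}.
Period 3, room 5: eliminating its period and room leaves {α, γ, β}.
Period 4, room 1: eliminating its period and room leaves {α}.
Period 5, room 1: eliminating its period and room leaves {δ, ε, γ, β}.
Period 5, room 2: eliminating its period and room leaves {δ, ε, β}.
Period 5, room 4: eliminating its period and room leaves {ε, γ, β}.
Period 5, room 5: eliminating its period and room leaves {δ, γ, β}.
Enumerating the assignments across these blanks that avoid any period or room repeat gives 56 completions.

56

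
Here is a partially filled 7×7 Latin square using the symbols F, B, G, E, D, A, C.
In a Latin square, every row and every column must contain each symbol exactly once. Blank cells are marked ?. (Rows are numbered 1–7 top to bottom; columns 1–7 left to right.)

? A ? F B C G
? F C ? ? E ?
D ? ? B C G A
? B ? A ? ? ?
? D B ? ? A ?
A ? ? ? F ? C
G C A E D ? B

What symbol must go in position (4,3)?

Row 1, column 1: row 1 has {F, B, G, A, C} and column 1 has {G, D, A}, leaving only E.
Row 1, column 3: row 1 has {F, B, G, E, A, C} and column 3 has {B, A, C}, leaving only D.
Row 2, column 1: row 2 has {F, E, C} and column 1 has {G, E, D, A}, leaving only B.
Row 2, column 7: row 2 has {F, B, E, C} and column 7 has {B, G, A, C}, leaving only D.
Row 2, column 4: row 2 has {F, B, E, D, C} and column 4 has {F, B, E, A}, leaving only G.
Row 2, column 5: row 2 has {F, B, G, E, D, C} and column 5 has {F, B, D, C}, leaving only A.
Row 3, column 2: row 3 has {B, G, D, A, C} and column 2 has {F, B, D, A, C}, leaving only E.
Row 3, column 3: row 3 has {B, G, E, D, A, C} and column 3 has {B, D, A, C}, leaving only F.
Row 5, column 4: row 5 has {B, D, A} and column 4 has {F, B, G, E, A}, leaving only C.
Row 5, column 1: row 5 has {B, D, A, C} and column 1 has {B, G, E, D, A}, leaving only F.
Row 4, column 1: row 4 has {B, A} and column 1 has {F, B, G, E, D, A}, leaving only C.
Row 5, column 7: row 5 has {F, B, D, A, C} and column 7 has {B, G, D, A, C}, leaving only E.
Row 4, column 7: row 4 has {B, A, C} and column 7 has {B, G, E, D, A, C}, leaving only F.
Row 4, column 6: row 4 has {F, B, A, C} and column 6 has {G, E, A, C}, leaving only D.
Row 5, column 5: row 5 has {F, B, E, D, A, C} and column 5 has {F, B, D, A, C}, leaving only G.
Row 4, column 5: row 4 has {F, B, D, A, C} and column 5 has {F, B, G, D, A, C}, leaving only E.
Row 4 already has {F, B, E, D, A, C} and column 3 already has {F, B, D, A, C}, so row 4, column 3 must be G.

G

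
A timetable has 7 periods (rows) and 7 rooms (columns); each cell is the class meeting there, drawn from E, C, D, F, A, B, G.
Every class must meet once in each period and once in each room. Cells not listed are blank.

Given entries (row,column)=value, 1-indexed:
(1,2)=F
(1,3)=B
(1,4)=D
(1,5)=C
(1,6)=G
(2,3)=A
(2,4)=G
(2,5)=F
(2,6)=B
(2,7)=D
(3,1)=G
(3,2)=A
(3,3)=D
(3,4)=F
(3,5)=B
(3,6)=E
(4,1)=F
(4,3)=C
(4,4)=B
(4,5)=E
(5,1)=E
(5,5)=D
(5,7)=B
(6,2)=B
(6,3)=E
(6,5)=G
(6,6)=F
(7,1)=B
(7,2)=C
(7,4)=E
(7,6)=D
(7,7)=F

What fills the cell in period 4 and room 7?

Period 1, room 1: period 1 has {C, D, F, B, G} and room 1 has {E, F, B, G}, leaving only A.
Period 1, room 7: period 1 has {C, D, F, A, B, G} and room 7 has {D, F, B}, leaving only E.
Period 2, room 1: period 2 has {D, F, A, B, G} and room 1 has {E, F, A, B, G}, leaving only C.
Period 2, room 2: period 2 has {C, D, F, A, B, G} and room 2 has {C, F, A, B}, leaving only E.
Period 3, room 7: period 3 has {E, D, F, A, B, G} and room 7 has {E, D, F, B}, leaving only C.
Period 4, room 6: period 4 has {E, C, F, B} and room 6 has {E, D, F, B, G}, leaving only A.
Period 4 already has {E, C, F, A, B} and room 7 already has {E, C, D, F, B}, so period 4, room 7 must be G.

G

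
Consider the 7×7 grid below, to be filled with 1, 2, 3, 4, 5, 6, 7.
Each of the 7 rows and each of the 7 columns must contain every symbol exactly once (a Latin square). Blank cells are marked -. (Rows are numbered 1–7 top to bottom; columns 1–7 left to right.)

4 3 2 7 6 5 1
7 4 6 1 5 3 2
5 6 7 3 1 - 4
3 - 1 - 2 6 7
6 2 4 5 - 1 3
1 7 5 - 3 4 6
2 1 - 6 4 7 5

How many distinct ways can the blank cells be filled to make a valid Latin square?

Row 3, column 6: eliminating its row and column leaves {2}.
Row 4, column 2: eliminating its row and column leaves {5}.
Row 4, column 4: eliminating its row and column leaves {4}.
Row 5, column 5: eliminating its row and column leaves {7}.
Row 6, column 4: eliminating its row and column leaves {2}.
Row 7, column 3: eliminating its row and column leaves {3}.
Only one assignment across all blanks avoids any row or column repeat, giving 1 completion.

1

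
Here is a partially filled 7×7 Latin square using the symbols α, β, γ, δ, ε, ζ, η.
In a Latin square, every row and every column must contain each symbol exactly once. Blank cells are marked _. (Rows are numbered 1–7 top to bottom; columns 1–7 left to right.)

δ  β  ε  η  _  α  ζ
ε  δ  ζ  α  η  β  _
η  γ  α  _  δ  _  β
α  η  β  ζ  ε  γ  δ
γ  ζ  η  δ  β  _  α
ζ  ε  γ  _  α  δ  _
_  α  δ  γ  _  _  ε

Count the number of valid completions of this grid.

1

Row 1, column 5: eliminating its row and column leaves {γ}.
Row 2, column 7: eliminating its row and column leaves {γ}.
Row 3, column 4: eliminating its row and column leaves {ε}.
Row 3, column 6: eliminating its row and column leaves {ε, ζ}.
Row 5, column 6: eliminating its row and column leaves {ε}.
Row 6, column 4: eliminating its row and column leaves {β}.
Row 6, column 7: eliminating its row and column leaves {η}.
Row 7, column 1: eliminating its row and column leaves {β}.
Row 7, column 5: eliminating its row and column leaves {ζ}.
Row 7, column 6: eliminating its row and column leaves {ζ, η}.
Only one assignment across all blanks avoids any row or column repeat, giving 1 completion.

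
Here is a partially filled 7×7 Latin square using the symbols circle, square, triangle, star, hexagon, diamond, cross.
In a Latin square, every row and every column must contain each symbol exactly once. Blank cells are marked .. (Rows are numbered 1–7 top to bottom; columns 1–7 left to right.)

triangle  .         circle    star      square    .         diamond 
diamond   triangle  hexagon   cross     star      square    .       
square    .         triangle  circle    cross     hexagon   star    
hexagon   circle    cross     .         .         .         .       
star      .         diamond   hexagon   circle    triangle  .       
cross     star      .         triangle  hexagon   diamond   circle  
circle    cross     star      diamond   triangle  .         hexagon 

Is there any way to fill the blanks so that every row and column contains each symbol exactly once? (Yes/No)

No

Row 2, column 7: row 2 together with column 7 already contain {circle, square, triangle, star, hexagon, diamond, cross} — every symbol — so nothing can go there. The grid has no valid completion.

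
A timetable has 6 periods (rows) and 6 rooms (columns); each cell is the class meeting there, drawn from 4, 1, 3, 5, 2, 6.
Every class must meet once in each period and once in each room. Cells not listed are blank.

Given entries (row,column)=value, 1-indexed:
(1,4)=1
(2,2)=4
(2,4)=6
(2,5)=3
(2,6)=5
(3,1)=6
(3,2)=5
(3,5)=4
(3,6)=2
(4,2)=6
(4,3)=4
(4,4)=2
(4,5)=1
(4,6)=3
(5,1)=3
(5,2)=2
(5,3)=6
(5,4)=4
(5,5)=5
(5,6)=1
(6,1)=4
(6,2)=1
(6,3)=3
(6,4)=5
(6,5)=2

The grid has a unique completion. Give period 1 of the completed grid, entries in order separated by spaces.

2 3 5 1 6 4

Period 1, room 2: period 1 has {1} and room 2 has {4, 1, 5, 2, 6}, leaving only 3.
Period 1, room 5: period 1 has {1, 3} and room 5 has {4, 1, 3, 5, 2}, leaving only 6.
Period 1, room 6: period 1 has {1, 3, 6} and room 6 has {1, 3, 5, 2}, leaving only 4.
Period 3, room 3: period 3 has {4, 5, 2, 6} and room 3 has {4, 3, 6}, leaving only 1.
Period 2, room 3: period 2 has {4, 3, 5, 6} and room 3 has {4, 1, 3, 6}, leaving only 2.
Period 1, room 3: period 1 has {4, 1, 3, 6} and room 3 has {4, 1, 3, 2, 6}, leaving only 5.
Period 1, room 1: period 1 has {4, 1, 3, 5, 6} and room 1 has {4, 3, 6}, leaving only 2.
So period 1 reads: 2 3 5 1 6 4.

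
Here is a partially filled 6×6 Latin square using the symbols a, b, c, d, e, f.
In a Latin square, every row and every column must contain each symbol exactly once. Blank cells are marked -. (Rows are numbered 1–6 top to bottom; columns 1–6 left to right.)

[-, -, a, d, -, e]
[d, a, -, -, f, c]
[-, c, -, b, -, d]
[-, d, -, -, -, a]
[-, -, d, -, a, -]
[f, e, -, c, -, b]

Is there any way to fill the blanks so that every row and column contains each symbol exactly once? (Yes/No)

Row 6, column 3: row 6 together with column 3 already contain {a, b, c, d, e, f} — every symbol — so nothing can go there. The grid has no valid completion.

No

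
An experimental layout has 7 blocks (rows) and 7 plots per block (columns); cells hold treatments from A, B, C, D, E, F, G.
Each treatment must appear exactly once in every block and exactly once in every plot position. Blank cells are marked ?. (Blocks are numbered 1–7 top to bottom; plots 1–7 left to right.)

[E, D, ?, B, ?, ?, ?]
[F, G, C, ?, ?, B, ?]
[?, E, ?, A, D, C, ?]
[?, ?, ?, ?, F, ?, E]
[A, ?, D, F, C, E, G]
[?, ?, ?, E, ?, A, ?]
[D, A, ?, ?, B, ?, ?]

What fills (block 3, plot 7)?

B

Block 2, plot 4: block 2 has {B, C, F, G} and plot 4 has {A, B, E, F}, leaving only D.
Block 2, plot 7: block 2 has {B, C, D, F, G} and plot 7 has {E, G}, leaving only A.
Block 2, plot 5: block 2 has {A, B, C, D, F, G} and plot 5 has {B, C, D, F}, leaving only E.
Block 5, plot 2: block 5 has {A, C, D, E, F, G} and plot 2 has {A, D, E, G}, leaving only B.
Block 4, plot 2: block 4 has {E, F} and plot 2 has {A, B, D, E, G}, leaving only C.
Block 4, plot 4: block 4 has {C, E, F} and plot 4 has {A, B, D, E, F}, leaving only G.
Block 4, plot 1: block 4 has {C, E, F, G} and plot 1 has {A, D, E, F}, leaving only B.
Block 3, plot 1: block 3 has {A, C, D, E} and plot 1 has {A, B, D, E, F}, leaving only G.
Block 4, plot 3: block 4 has {B, C, E, F, G} and plot 3 has {C, D}, leaving only A.
Block 4, plot 6: block 4 has {A, B, C, E, F, G} and plot 6 has {A, B, C, E}, leaving only D.
Block 6, plot 1: block 6 has {A, E} and plot 1 has {A, B, D, E, F, G}, leaving only C.
Block 6, plot 2: block 6 has {A, C, E} and plot 2 has {A, B, C, D, E, G}, leaving only F.
Block 6, plot 5: block 6 has {A, C, E, F} and plot 5 has {B, C, D, E, F}, leaving only G.
Block 1, plot 5: block 1 has {B, D, E} and plot 5 has {B, C, D, E, F, G}, leaving only A.
Block 6, plot 3: block 6 has {A, C, E, F, G} and plot 3 has {A, C, D}, leaving only B.
Block 3, plot 3: block 3 has {A, C, D, E, G} and plot 3 has {A, B, C, D}, leaving only F.
Block 3 already has {A, C, D, E, F, G} and plot 7 already has {A, E, G}, so block 3, plot 7 must be B.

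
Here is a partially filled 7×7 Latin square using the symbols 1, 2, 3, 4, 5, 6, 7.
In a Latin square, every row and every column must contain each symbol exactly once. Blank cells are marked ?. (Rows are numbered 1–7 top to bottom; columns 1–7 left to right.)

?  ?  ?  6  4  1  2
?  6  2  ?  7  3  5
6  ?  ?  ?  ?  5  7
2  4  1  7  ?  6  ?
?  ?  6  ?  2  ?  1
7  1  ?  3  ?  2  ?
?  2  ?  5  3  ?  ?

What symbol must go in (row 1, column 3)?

Row 3, column 2: row 3 has {5, 6, 7} and column 2 has {1, 2, 4, 6}, leaving only 3.
Row 3, column 3: row 3 has {3, 5, 6, 7} and column 3 has {1, 2, 6}, leaving only 4.
Row 3, column 5: row 3 has {3, 4, 5, 6, 7} and column 5 has {2, 3, 4, 7}, leaving only 1.
Row 3, column 4: row 3 has {1, 3, 4, 5, 6, 7} and column 4 has {3, 5, 6, 7}, leaving only 2.
Row 4, column 5: row 4 has {1, 2, 4, 6, 7} and column 5 has {1, 2, 3, 4, 7}, leaving only 5.
Row 4, column 7: row 4 has {1, 2, 4, 5, 6, 7} and column 7 has {1, 2, 5, 7}, leaving only 3.
Row 5, column 4: row 5 has {1, 2, 6} and column 4 has {2, 3, 5, 6, 7}, leaving only 4.
Row 2, column 4: row 2 has {2, 3, 5, 6, 7} and column 4 has {2, 3, 4, 5, 6, 7}, leaving only 1.
Row 2, column 1: row 2 has {1, 2, 3, 5, 6, 7} and column 1 has {2, 6, 7}, leaving only 4.
Row 5, column 6: row 5 has {1, 2, 4, 6} and column 6 has {1, 2, 3, 5, 6}, leaving only 7.
Row 5, column 2: row 5 has {1, 2, 4, 6, 7} and column 2 has {1, 2, 3, 4, 6}, leaving only 5.
Row 1, column 2: row 1 has {1, 2, 4, 6} and column 2 has {1, 2, 3, 4, 5, 6}, leaving only 7.
Row 5, column 1: row 5 has {1, 2, 4, 5, 6, 7} and column 1 has {2, 4, 6, 7}, leaving only 3.
Row 1, column 1: row 1 has {1, 2, 4, 6, 7} and column 1 has {2, 3, 4, 6, 7}, leaving only 5.
Row 1 already has {1, 2, 4, 5, 6, 7} and column 3 already has {1, 2, 4, 6}, so row 1, column 3 must be 3.

3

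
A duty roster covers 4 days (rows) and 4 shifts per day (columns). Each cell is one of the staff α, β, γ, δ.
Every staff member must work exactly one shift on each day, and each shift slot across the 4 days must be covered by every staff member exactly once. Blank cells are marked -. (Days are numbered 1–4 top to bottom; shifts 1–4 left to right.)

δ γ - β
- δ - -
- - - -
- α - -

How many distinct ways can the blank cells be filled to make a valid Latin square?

Day 1, shift 3: eliminating its day and shift leaves {α}.
Day 2, shift 1: eliminating its day and shift leaves {α, β, γ}.
Day 2, shift 3: eliminating its day and shift leaves {α, β, γ}.
Day 2, shift 4: eliminating its day and shift leaves {α, γ}.
Day 3, shift 1: eliminating its day and shift leaves {α, β, γ}.
Day 3, shift 2: eliminating its day and shift leaves {β}.
Day 3, shift 3: eliminating its day and shift leaves {α, β, γ, δ}.
Day 3, shift 4: eliminating its day and shift leaves {α, γ, δ}.
Day 4, shift 1: eliminating its day and shift leaves {β, γ}.
Day 4, shift 3: eliminating its day and shift leaves {β, γ, δ}.
Day 4, shift 4: eliminating its day and shift leaves {γ, δ}.
Enumerating the assignments across these blanks that avoid any day or shift repeat gives 4 completions.

4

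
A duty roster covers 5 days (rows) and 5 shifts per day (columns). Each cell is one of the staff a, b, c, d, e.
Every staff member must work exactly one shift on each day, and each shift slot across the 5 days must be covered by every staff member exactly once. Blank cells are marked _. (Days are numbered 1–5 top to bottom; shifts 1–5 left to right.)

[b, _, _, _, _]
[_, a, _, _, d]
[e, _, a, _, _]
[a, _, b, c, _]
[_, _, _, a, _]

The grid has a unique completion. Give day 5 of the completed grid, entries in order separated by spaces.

d e c a b

Day 2, shift 1: day 2 has {a, d} and shift 1 has {a, b, e}, leaving only c.
Day 5, shift 1: day 5 has {a} and shift 1 has {a, b, c, e}, leaving only d.
Day 2, shift 3: day 2 has {a, c, d} and shift 3 has {a, b}, leaving only e.
Day 5, shift 3: day 5 has {a, d} and shift 3 has {a, b, e}, leaving only c.
Day 1, shift 3: day 1 has {b} and shift 3 has {a, b, c, e}, leaving only d.
Day 1, shift 4: day 1 has {b, d} and shift 4 has {a, c}, leaving only e.
Day 1, shift 2: day 1 has {b, d, e} and shift 2 has {a}, leaving only c.
Day 1, shift 5: day 1 has {b, c, d, e} and shift 5 has {d}, leaving only a.
Day 2, shift 4: day 2 has {a, c, d, e} and shift 4 has {a, c, e}, leaving only b.
Day 3, shift 4: day 3 has {a, e} and shift 4 has {a, b, c, e}, leaving only d.
Day 3, shift 2: day 3 has {a, d, e} and shift 2 has {a, c}, leaving only b.
Day 5, shift 2: day 5 has {a, c, d} and shift 2 has {a, b, c}, leaving only e.
Day 5, shift 5: day 5 has {a, c, d, e} and shift 5 has {a, d}, leaving only b.
So day 5 reads: d e c a b.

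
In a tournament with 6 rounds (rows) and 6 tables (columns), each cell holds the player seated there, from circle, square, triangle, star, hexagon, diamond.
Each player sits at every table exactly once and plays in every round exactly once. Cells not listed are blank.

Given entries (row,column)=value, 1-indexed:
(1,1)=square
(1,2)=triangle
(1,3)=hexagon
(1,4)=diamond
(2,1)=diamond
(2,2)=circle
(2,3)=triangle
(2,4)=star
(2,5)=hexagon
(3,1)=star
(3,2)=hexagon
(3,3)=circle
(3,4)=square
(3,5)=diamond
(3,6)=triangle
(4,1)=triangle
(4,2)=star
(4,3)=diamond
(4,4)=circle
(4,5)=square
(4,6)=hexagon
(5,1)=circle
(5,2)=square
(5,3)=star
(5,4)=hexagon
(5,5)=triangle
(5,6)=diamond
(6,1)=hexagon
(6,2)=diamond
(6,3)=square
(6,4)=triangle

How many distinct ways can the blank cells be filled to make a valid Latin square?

Round 1, table 5: eliminating its round and table leaves {circle, star}.
Round 1, table 6: eliminating its round and table leaves {circle, star}.
Round 2, table 6: eliminating its round and table leaves {square}.
Round 6, table 5: eliminating its round and table leaves {circle, star}.
Round 6, table 6: eliminating its round and table leaves {circle, star}.
Enumerating the assignments across these blanks that avoid any round or table repeat gives 2 completions.

2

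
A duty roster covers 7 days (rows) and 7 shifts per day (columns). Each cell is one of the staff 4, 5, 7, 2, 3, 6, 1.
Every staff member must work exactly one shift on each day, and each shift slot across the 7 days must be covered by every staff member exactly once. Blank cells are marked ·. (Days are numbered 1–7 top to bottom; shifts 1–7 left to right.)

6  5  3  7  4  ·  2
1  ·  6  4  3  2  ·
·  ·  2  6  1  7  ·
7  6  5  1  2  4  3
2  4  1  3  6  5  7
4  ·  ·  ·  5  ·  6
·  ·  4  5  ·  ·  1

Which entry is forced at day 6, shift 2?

1

Day 1, shift 6: day 1 has {4, 5, 7, 2, 3, 6} and shift 6 has {4, 5, 7, 2}, leaving only 1.
Day 2, shift 2: day 2 has {4, 2, 3, 6, 1} and shift 2 has {4, 5, 6}, leaving only 7.
Day 2, shift 7: day 2 has {4, 7, 2, 3, 6, 1} and shift 7 has {7, 2, 3, 6, 1}, leaving only 5.
Day 3, shift 2: day 3 has {7, 2, 6, 1} and shift 2 has {4, 5, 7, 6}, leaving only 3.
Day 3, shift 1: day 3 has {7, 2, 3, 6, 1} and shift 1 has {4, 7, 2, 6, 1}, leaving only 5.
Day 3, shift 7: day 3 has {5, 7, 2, 3, 6, 1} and shift 7 has {5, 7, 2, 3, 6, 1}, leaving only 4.
Day 6, shift 3: day 6 has {4, 5, 6} and shift 3 has {4, 5, 2, 3, 6, 1}, leaving only 7.
Day 6, shift 4: day 6 has {4, 5, 7, 6} and shift 4 has {4, 5, 7, 3, 6, 1}, leaving only 2.
Day 6 already has {4, 5, 7, 2, 6} and shift 2 already has {4, 5, 7, 3, 6}, so day 6, shift 2 must be 1.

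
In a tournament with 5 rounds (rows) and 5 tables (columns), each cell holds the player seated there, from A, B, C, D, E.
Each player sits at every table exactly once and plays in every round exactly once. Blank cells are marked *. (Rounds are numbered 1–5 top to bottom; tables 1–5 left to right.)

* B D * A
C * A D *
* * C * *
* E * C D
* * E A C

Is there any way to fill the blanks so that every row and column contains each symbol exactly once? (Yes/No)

No

Round 2, table 2: round 2 together with table 2 already contain {A, B, C, D, E} — every symbol — so nothing can go there. The grid has no valid completion.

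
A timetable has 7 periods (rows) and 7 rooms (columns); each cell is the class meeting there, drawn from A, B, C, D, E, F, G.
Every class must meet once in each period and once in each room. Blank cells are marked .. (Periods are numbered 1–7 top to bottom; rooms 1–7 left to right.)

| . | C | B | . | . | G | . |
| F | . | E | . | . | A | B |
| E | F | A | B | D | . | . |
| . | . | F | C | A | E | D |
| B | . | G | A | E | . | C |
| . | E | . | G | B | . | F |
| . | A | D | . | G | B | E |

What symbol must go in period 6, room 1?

A

Period 1, room 5: period 1 has {B, C, G} and room 5 has {A, B, D, E, G}, leaving only F.
Period 1, room 7: period 1 has {B, C, F, G} and room 7 has {B, C, D, E, F}, leaving only A.
Period 1, room 1: period 1 has {A, B, C, F, G} and room 1 has {B, E, F}, leaving only D.
Period 1, room 4: period 1 has {A, B, C, D, F, G} and room 4 has {A, B, C, G}, leaving only E.
Period 2, room 4: period 2 has {A, B, E, F} and room 4 has {A, B, C, E, G}, leaving only D.
Period 2, room 2: period 2 has {A, B, D, E, F} and room 2 has {A, C, E, F}, leaving only G.
Period 2, room 5: period 2 has {A, B, D, E, F, G} and room 5 has {A, B, D, E, F, G}, leaving only C.
Period 3, room 6: period 3 has {A, B, D, E, F} and room 6 has {A, B, E, G}, leaving only C.
Period 3, room 7: period 3 has {A, B, C, D, E, F} and room 7 has {A, B, C, D, E, F}, leaving only G.
Period 4, room 1: period 4 has {A, C, D, E, F} and room 1 has {B, D, E, F}, leaving only G.
Period 4, room 2: period 4 has {A, C, D, E, F, G} and room 2 has {A, C, E, F, G}, leaving only B.
Period 5, room 2: period 5 has {A, B, C, E, G} and room 2 has {A, B, C, E, F, G}, leaving only D.
Period 5, room 6: period 5 has {A, B, C, D, E, G} and room 6 has {A, B, C, E, G}, leaving only F.
Period 6, room 3: period 6 has {B, E, F, G} and room 3 has {A, B, D, E, F, G}, leaving only C.
Period 6 already has {B, C, E, F, G} and room 1 already has {B, D, E, F, G}, so period 6, room 1 must be A.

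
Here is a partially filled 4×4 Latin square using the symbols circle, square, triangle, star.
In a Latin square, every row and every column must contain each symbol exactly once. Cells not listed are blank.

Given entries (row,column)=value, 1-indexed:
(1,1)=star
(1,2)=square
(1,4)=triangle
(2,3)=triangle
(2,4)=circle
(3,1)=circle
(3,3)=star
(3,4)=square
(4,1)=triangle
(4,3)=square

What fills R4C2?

circle

Row 1, column 3: row 1 has {square, triangle, star} and column 3 has {square, triangle, star}, leaving only circle.
Row 2, column 1: row 2 has {circle, triangle} and column 1 has {circle, triangle, star}, leaving only square.
Row 2, column 2: row 2 has {circle, square, triangle} and column 2 has {square}, leaving only star.
Row 4 already has {square, triangle} and column 2 already has {square, star}, so row 4, column 2 must be circle.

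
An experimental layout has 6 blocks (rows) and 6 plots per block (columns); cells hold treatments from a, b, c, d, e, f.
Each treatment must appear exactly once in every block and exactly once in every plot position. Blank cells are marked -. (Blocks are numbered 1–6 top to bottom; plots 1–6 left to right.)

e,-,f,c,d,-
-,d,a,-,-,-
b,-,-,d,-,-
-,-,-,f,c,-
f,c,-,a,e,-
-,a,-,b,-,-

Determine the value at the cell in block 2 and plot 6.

f

Block 1, plot 2: block 1 has {c, d, e, f} and plot 2 has {a, c, d}, leaving only b.
Block 1, plot 6: block 1 has {b, c, d, e, f} and plot 6 has {}, leaving only a.
Block 2, plot 1: block 2 has {a, d} and plot 1 has {b, e, f}, leaving only c.
Block 2, plot 4: block 2 has {a, c, d} and plot 4 has {a, b, c, d, f}, leaving only e.
Block 4, plot 2: block 4 has {c, f} and plot 2 has {a, b, c, d}, leaving only e.
Block 3, plot 2: block 3 has {b, d} and plot 2 has {a, b, c, d, e}, leaving only f.
Block 3, plot 5: block 3 has {b, d, f} and plot 5 has {c, d, e}, leaving only a.
Block 6, plot 1: block 6 has {a, b} and plot 1 has {b, c, e, f}, leaving only d.
Block 4, plot 1: block 4 has {c, e, f} and plot 1 has {b, c, d, e, f}, leaving only a.
Block 6, plot 5: block 6 has {a, b, d} and plot 5 has {a, c, d, e}, leaving only f.
Block 2, plot 5: block 2 has {a, c, d, e} and plot 5 has {a, c, d, e, f}, leaving only b.
Block 2 already has {a, b, c, d, e} and plot 6 already has {a}, so block 2, plot 6 must be f.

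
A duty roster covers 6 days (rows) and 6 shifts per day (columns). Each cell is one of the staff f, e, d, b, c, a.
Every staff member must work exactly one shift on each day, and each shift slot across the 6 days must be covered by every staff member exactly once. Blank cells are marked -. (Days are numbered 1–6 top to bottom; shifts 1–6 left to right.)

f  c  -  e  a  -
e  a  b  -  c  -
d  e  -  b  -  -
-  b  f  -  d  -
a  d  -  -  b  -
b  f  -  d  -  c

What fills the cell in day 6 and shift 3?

a

Day 1, shift 3: day 1 has {f, e, c, a} and shift 3 has {f, b}, leaving only d.
Day 1, shift 6: day 1 has {f, e, d, c, a} and shift 6 has {c}, leaving only b.
Day 2, shift 4: day 2 has {e, b, c, a} and shift 4 has {e, d, b}, leaving only f.
Day 2, shift 6: day 2 has {f, e, b, c, a} and shift 6 has {b, c}, leaving only d.
Day 3, shift 5: day 3 has {e, d, b} and shift 5 has {d, b, c, a}, leaving only f.
Day 3, shift 6: day 3 has {f, e, d, b} and shift 6 has {d, b, c}, leaving only a.
Day 3, shift 3: day 3 has {f, e, d, b, a} and shift 3 has {f, d, b}, leaving only c.
Day 4, shift 1: day 4 has {f, d, b} and shift 1 has {f, e, d, b, a}, leaving only c.
Day 4, shift 4: day 4 has {f, d, b, c} and shift 4 has {f, e, d, b}, leaving only a.
Day 4, shift 6: day 4 has {f, d, b, c, a} and shift 6 has {d, b, c, a}, leaving only e.
Day 5, shift 3: day 5 has {d, b, a} and shift 3 has {f, d, b, c}, leaving only e.
Day 6 already has {f, d, b, c} and shift 3 already has {f, e, d, b, c}, so day 6, shift 3 must be a.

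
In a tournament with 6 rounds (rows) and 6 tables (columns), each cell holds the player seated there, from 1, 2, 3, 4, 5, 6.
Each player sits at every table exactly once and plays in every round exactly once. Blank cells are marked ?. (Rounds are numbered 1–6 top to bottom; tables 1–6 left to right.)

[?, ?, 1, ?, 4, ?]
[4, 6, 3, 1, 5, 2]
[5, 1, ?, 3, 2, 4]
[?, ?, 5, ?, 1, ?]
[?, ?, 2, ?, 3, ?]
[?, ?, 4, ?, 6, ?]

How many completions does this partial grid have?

14

Round 1, table 1: eliminating its round and table leaves {2, 3, 6}.
Round 1, table 2: eliminating its round and table leaves {2, 3, 5}.
Round 1, table 4: eliminating its round and table leaves {2, 5, 6}.
Round 1, table 6: eliminating its round and table leaves {3, 5, 6}.
Round 3, table 3: eliminating its round and table leaves {6}.
Round 4, table 1: eliminating its round and table leaves {2, 3, 6}.
Round 4, table 2: eliminating its round and table leaves {2, 3, 4}.
Round 4, table 4: eliminating its round and table leaves {2, 4, 6}.
Round 4, table 6: eliminating its round and table leaves {3, 6}.
Round 5, table 1: eliminating its round and table leaves {1, 6}.
Round 5, table 2: eliminating its round and table leaves {4, 5}.
Round 5, table 4: eliminating its round and table leaves {4, 5, 6}.
Round 5, table 6: eliminating its round and table leaves {1, 5, 6}.
Round 6, table 1: eliminating its round and table leaves {1, 2, 3}.
Round 6, table 2: eliminating its round and table leaves {2, 3, 5}.
Round 6, table 4: eliminating its round and table leaves {2, 5}.
Round 6, table 6: eliminating its round and table leaves {1, 3, 5}.
Enumerating the assignments across these blanks that avoid any round or table repeat gives 14 completions.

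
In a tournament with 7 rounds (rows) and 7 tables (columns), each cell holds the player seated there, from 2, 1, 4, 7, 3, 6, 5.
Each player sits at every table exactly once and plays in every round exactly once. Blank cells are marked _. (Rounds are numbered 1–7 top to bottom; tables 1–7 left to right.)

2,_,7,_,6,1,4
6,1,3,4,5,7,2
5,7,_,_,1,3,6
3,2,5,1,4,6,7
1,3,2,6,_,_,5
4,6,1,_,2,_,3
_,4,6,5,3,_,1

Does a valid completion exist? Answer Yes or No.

Yes

No round or table among the givens repeats a symbol, and propagating forced cells runs into no contradiction.
One valid completion exists (for instance, 2 5 7 3 6 1 4 / 6 1 3 4 5 7 2 / 5 7 4 2 1 3 6 / 3 2 5 1 4 6 7 / 1 3 2 6 7 4 5 / 4 6 1 7 2 5 3 / 7 4 6 5 3 2 1).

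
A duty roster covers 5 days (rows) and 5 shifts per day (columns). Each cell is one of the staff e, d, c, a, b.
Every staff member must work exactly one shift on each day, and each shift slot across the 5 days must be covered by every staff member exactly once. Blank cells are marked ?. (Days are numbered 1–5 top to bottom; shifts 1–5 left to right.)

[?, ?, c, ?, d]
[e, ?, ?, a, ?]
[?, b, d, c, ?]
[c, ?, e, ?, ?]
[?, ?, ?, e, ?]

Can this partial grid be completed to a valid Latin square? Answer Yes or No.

No

Day 1, shift 4: day 1 has {d, c} and shift 4 has {e, c, a}, so it must be b.
Day 1, shift 1: day 1 has {d, c, b} and shift 1 has {e, c}, so it must be a.
Now day 3, shift 1: day 3 together with shift 1 already contain {e, d, c, a, b} — every symbol — so nothing can go there. The grid has no valid completion.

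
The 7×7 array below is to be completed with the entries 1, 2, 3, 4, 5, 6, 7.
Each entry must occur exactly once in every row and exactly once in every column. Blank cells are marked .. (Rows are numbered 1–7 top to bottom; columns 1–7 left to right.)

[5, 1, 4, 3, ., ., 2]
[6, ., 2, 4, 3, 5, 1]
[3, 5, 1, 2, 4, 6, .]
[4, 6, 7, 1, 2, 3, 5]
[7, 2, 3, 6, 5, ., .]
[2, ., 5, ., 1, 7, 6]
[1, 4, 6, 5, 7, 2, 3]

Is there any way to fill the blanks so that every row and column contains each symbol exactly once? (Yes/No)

Row 1, column 6: row 1 together with column 6 already contain {1, 2, 3, 4, 5, 6, 7} — every symbol — so nothing can go there. The grid has no valid completion.

No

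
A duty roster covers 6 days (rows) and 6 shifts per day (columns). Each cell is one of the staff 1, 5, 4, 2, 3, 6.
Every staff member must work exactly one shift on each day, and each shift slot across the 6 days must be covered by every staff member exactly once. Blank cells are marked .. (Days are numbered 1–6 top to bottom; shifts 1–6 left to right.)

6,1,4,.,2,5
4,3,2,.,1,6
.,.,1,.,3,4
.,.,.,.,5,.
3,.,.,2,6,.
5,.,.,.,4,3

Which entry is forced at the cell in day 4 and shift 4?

Day 1, shift 4: day 1 has {1, 5, 4, 2, 6} and shift 4 has {2}, leaving only 3.
Day 2, shift 4: day 2 has {1, 4, 2, 3, 6} and shift 4 has {2, 3}, leaving only 5.
Day 3, shift 1: day 3 has {1, 4, 3} and shift 1 has {5, 4, 3, 6}, leaving only 2.
Day 3, shift 4: day 3 has {1, 4, 2, 3} and shift 4 has {5, 2, 3}, leaving only 6.
Day 3, shift 2: day 3 has {1, 4, 2, 3, 6} and shift 2 has {1, 3}, leaving only 5.
Day 4, shift 1: day 4 has {5} and shift 1 has {5, 4, 2, 3, 6}, leaving only 1.
Day 4 already has {1, 5} and shift 4 already has {5, 2, 3, 6}, so day 4, shift 4 must be 4.

4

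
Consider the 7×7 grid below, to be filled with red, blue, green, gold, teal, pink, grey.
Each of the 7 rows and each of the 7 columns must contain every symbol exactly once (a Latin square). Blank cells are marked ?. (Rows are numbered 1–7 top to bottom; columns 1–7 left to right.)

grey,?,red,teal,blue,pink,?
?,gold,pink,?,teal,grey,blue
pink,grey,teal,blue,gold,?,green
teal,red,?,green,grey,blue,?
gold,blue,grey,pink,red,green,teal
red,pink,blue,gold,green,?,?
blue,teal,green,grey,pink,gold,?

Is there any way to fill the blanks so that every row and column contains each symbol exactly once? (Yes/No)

No row or column among the givens repeats a symbol, and propagating forced cells runs into no contradiction.
One valid completion exists (for instance, grey green red teal blue pink gold / green gold pink red teal grey blue / pink grey teal blue gold red green / teal red gold green grey blue pink / gold blue grey pink red green teal / red pink blue gold green teal grey / blue teal green grey pink gold red).

Yes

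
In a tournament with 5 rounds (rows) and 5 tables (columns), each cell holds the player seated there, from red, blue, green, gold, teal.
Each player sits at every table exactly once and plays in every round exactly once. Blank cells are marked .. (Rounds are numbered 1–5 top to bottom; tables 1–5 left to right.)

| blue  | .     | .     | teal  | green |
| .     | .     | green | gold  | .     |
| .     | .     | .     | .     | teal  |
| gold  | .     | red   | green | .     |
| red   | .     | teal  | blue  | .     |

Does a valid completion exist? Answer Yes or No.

Yes

No round or table among the givens repeats a symbol, and propagating forced cells runs into no contradiction.
One valid completion exists (for instance, blue red gold teal green / teal blue green gold red / green gold blue red teal / gold teal red green blue / red green teal blue gold).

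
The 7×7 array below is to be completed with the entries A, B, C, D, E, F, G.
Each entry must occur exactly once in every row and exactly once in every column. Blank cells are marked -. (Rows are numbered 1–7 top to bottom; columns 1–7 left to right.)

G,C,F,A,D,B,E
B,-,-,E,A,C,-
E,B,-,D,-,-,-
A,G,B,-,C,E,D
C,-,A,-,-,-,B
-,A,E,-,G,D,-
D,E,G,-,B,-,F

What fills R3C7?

Row 2, column 3: row 2 has {A, B, C, E} and column 3 has {A, B, E, F, G}, leaving only D.
Row 2, column 2: row 2 has {A, B, C, D, E} and column 2 has {A, B, C, E, G}, leaving only F.
Row 2, column 7: row 2 has {A, B, C, D, E, F} and column 7 has {B, D, E, F}, leaving only G.
Row 3, column 3: row 3 has {B, D, E} and column 3 has {A, B, D, E, F, G}, leaving only C.
Row 3 already has {B, C, D, E} and column 7 already has {B, D, E, F, G}, so row 3, column 7 must be A.

A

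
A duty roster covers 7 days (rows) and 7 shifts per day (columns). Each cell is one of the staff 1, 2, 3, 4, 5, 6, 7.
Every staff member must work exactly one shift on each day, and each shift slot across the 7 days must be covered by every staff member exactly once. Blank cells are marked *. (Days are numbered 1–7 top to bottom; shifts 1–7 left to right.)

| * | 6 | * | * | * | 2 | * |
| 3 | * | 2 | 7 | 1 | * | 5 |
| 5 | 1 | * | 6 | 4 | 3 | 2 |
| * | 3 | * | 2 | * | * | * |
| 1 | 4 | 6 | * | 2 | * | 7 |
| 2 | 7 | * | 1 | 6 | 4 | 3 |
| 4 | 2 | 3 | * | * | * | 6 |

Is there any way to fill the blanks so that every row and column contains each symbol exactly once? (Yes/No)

Day 2, shift 2: day 2 together with shift 2 already contain {1, 2, 3, 4, 5, 6, 7} — every symbol — so nothing can go there. The grid has no valid completion.

No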